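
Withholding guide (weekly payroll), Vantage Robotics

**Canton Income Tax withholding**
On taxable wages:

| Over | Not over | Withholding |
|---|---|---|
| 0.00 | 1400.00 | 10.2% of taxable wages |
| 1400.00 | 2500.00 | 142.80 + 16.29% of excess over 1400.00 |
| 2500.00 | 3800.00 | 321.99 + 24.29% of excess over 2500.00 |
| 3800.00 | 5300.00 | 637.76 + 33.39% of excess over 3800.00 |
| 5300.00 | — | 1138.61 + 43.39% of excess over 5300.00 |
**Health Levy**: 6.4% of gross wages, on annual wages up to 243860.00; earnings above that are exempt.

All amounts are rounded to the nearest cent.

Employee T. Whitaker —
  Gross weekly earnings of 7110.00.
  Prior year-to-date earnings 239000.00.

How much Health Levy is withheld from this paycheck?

Health Levy: cap 243860.00 − YTD 239000.00 = 4860.00 subject; 6.4% × 4860.00 = 311.04

311.04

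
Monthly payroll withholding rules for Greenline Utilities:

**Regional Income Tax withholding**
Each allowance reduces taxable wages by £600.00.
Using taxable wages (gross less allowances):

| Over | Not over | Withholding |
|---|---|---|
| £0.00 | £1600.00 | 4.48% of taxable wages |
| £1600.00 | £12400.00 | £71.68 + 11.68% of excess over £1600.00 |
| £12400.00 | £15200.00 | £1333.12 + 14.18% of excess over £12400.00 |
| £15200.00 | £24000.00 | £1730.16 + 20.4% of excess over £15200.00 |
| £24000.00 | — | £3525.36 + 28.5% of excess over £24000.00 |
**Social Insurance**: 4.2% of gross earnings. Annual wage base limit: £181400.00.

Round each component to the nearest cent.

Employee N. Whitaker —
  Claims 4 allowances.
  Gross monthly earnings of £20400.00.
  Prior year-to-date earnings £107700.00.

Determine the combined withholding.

Regional Income Tax: taxable = £20400.00 − 4×£600.00 = £18000.00
  £1730.16 + 20.4% × (£18000.00 − £15200.00) = £1730.16 + 20.4% × £2800.00 = £2301.36
Social Insurance: 4.2% × £20400.00 = £856.80
Total: £2301.36 + £856.80 = £3158.16

£3158.16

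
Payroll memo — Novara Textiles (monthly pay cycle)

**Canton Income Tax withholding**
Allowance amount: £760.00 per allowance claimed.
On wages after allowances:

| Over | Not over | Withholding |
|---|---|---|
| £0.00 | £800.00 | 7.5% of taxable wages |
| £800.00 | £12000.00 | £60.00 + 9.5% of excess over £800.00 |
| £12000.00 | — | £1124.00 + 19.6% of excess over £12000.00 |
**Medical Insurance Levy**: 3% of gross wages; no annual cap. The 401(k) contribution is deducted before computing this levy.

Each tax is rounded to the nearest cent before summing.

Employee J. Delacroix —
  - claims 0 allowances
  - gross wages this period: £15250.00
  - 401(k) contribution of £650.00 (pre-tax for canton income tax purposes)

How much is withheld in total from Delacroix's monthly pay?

£2071.60

Canton Income Tax: taxable = £15250.00 − £650.00 = £14600.00
  £1124.00 + 19.6% × (£14600.00 − £12000.00) = £1124.00 + 19.6% × £2600.00 = £1633.60
Medical Insurance Levy: 3% × £14600.00 = £438.00
Total: £1633.60 + £438.00 = £2071.60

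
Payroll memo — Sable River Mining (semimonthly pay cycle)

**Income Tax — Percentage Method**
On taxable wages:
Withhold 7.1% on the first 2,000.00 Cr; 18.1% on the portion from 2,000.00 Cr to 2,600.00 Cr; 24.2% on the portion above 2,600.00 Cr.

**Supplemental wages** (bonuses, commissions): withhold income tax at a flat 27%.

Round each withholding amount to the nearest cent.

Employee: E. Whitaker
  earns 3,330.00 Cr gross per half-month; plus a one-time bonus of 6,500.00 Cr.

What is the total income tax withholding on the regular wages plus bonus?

2,182.26 Cr

Income Tax: taxable = 3,330.00 Cr
  250.60 Cr + 24.2% × (3,330.00 Cr − 2,600.00 Cr) = 250.60 Cr + 24.2% × 730.00 Cr = 427.26 Cr
Supplemental (27% flat on bonus): 27% × 6,500.00 Cr = 1,755.00 Cr
Total income tax: 427.26 Cr + 1,755.00 Cr = 2,182.26 Cr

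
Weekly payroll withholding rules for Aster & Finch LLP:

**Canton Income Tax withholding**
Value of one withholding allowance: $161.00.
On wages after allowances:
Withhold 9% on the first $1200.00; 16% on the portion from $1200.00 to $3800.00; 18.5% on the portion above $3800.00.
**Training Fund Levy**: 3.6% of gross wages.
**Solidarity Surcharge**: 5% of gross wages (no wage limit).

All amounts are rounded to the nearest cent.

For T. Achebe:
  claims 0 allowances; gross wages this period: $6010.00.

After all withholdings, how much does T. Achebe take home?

$4560.29

Canton Income Tax: taxable = $6010.00
  $524.00 + 18.5% × ($6010.00 − $3800.00) = $524.00 + 18.5% × $2210.00 = $932.85
Training Fund Levy: 3.6% × $6010.00 = $216.36
Solidarity Surcharge: 5% × $6010.00 = $300.50
Total withheld: $932.85 + $216.36 + $300.50 = $1449.71
Net pay: $6010.00 − $1449.71 = $4560.29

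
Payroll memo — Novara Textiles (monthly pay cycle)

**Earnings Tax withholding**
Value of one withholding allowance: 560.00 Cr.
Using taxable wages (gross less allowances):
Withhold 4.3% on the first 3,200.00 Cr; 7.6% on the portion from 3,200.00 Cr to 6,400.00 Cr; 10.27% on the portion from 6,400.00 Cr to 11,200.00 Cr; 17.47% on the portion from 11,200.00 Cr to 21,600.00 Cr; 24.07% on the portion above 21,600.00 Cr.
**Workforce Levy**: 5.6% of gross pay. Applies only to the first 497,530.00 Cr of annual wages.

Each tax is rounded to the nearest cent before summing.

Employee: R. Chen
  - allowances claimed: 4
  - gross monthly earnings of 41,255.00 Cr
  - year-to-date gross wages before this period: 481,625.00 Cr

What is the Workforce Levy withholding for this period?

890.68 Cr

Workforce Levy: cap 497,530.00 Cr − YTD 481,625.00 Cr = 15,905.00 Cr subject; 5.6% × 15,905.00 Cr = 890.68 Cr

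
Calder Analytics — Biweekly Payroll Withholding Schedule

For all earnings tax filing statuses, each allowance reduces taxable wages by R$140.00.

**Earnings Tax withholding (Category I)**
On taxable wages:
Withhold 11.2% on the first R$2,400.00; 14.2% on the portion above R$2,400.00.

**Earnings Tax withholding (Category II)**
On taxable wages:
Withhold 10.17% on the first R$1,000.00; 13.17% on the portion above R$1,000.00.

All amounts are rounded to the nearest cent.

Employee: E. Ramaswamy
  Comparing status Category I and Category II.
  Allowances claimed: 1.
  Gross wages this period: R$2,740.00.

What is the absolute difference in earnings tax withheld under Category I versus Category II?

Earnings Tax (Category I): taxable = R$2,740.00 − 1×R$140.00 = R$2,600.00
  R$268.80 + 14.2% × (R$2,600.00 − R$2,400.00) = R$268.80 + 14.2% × R$200.00 = R$297.20
Earnings Tax (Category II): taxable = R$2,740.00 − 1×R$140.00 = R$2,600.00
  R$101.70 + 13.17% × (R$2,600.00 − R$1,000.00) = R$101.70 + 13.17% × R$1,600.00 = R$312.42
Difference: |R$297.20 − R$312.42| = R$15.22 (higher under Category II)

R$15.22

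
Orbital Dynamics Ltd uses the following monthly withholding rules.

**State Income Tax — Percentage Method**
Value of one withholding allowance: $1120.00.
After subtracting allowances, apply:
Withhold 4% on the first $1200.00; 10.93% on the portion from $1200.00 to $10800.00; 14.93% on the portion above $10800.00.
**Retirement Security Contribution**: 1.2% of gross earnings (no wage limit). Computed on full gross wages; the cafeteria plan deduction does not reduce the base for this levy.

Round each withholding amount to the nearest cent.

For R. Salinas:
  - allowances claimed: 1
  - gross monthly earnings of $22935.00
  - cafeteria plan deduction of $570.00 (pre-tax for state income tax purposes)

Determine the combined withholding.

$2931.94

State Income Tax: taxable = $22935.00 − $570.00 − 1×$1120.00 = $21245.00
  $1097.28 + 14.93% × ($21245.00 − $10800.00) = $1097.28 + 14.93% × $10445.00 = $2656.72
Retirement Security Contribution: 1.2% × $22935.00 = $275.22
Total: $2656.72 + $275.22 = $2931.94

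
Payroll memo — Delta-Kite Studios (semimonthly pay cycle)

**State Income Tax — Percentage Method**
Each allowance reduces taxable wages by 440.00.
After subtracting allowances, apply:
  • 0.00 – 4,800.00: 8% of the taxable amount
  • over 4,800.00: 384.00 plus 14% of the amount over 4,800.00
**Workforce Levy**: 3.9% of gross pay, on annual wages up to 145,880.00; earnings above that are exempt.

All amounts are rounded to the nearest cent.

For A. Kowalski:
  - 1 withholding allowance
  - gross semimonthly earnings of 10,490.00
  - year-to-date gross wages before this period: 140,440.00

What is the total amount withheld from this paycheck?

1,331.16

State Income Tax: taxable = 10,490.00 − 1×440.00 = 10,050.00
  384.00 + 14% × (10,050.00 − 4,800.00) = 384.00 + 14% × 5,250.00 = 1,119.00
Workforce Levy: cap 145,880.00 − YTD 140,440.00 = 5,440.00 subject; 3.9% × 5,440.00 = 212.16
Total: 1,119.00 + 212.16 = 1,331.16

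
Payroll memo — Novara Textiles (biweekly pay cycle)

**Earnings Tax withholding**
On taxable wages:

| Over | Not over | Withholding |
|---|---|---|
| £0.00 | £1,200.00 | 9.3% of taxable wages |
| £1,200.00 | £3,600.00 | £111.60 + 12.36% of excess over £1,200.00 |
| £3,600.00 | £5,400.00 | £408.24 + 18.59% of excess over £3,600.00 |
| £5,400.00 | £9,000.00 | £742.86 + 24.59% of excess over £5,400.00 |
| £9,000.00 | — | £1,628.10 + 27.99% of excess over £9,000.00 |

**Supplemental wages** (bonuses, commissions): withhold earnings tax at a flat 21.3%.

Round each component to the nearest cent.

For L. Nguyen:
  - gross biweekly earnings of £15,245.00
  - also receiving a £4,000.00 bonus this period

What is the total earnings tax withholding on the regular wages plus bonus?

£4,228.08

Earnings Tax: taxable = £15,245.00
  £1,628.10 + 27.99% × (£15,245.00 − £9,000.00) = £1,628.10 + 27.99% × £6,245.00 = £3,376.08
Supplemental (21.3% flat on bonus): 21.3% × £4,000.00 = £852.00
Total earnings tax: £3,376.08 + £852.00 = £4,228.08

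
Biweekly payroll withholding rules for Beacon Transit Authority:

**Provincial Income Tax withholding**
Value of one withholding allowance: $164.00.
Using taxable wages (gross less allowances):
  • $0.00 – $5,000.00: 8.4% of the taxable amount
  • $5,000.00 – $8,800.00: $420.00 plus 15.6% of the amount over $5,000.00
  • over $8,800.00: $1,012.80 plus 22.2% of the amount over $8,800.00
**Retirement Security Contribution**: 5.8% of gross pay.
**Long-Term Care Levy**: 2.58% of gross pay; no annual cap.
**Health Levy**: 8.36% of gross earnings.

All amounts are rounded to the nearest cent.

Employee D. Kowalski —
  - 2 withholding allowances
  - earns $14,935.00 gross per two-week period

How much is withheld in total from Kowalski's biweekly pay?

$4,802.07

Provincial Income Tax: taxable = $14,935.00 − 2×$164.00 = $14,607.00
  $1,012.80 + 22.2% × ($14,607.00 − $8,800.00) = $1,012.80 + 22.2% × $5,807.00 = $2,301.95
Retirement Security Contribution: 5.8% × $14,935.00 = $866.23
Long-Term Care Levy: 2.58% × $14,935.00 = $385.32
Health Levy: 8.36% × $14,935.00 = $1,248.57
Total: $2,301.95 + $866.23 + $385.32 + $1,248.57 = $4,802.07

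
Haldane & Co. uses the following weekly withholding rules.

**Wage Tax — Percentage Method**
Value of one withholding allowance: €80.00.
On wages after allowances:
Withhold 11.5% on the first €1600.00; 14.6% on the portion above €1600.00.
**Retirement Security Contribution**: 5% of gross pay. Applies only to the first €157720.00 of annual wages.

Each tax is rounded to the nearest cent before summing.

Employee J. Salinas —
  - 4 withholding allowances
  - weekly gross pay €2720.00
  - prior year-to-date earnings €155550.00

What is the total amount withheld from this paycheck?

€409.30

Wage Tax: taxable = €2720.00 − 4×€80.00 = €2400.00
  €184.00 + 14.6% × (€2400.00 − €1600.00) = €184.00 + 14.6% × €800.00 = €300.80
Retirement Security Contribution: cap €157720.00 − YTD €155550.00 = €2170.00 subject; 5% × €2170.00 = €108.50
Total: €300.80 + €108.50 = €409.30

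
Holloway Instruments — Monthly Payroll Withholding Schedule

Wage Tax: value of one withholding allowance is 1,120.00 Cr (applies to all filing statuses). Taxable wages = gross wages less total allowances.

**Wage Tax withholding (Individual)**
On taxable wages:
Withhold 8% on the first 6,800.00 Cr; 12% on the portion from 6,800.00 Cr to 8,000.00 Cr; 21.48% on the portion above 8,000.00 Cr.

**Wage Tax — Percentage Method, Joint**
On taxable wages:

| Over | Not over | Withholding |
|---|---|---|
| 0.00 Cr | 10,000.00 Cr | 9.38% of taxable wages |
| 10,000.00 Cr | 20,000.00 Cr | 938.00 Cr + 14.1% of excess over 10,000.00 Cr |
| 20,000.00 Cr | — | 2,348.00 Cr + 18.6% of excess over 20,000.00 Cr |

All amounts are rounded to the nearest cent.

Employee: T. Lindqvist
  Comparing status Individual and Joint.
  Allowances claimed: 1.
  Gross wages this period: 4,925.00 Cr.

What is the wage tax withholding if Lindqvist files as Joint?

356.91 Cr

Wage Tax (Joint): taxable = 4,925.00 Cr − 1×1,120.00 Cr = 3,805.00 Cr
  9.38% × 3,805.00 Cr = 356.91 Cr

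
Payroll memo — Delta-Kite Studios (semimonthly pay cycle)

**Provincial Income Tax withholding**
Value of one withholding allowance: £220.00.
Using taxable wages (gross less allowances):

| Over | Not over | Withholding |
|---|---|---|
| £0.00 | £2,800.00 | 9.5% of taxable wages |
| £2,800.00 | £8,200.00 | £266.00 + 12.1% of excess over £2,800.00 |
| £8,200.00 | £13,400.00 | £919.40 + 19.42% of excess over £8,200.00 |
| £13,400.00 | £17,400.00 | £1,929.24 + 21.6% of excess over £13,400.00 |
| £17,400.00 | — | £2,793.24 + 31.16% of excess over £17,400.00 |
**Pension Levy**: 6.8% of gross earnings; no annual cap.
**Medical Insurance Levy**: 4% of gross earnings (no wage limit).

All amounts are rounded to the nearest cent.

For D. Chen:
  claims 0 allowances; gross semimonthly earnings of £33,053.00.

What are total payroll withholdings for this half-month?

£11,240.43

Provincial Income Tax: taxable = £33,053.00
  £2,793.24 + 31.16% × (£33,053.00 − £17,400.00) = £2,793.24 + 31.16% × £15,653.00 = £7,670.71
Pension Levy: 6.8% × £33,053.00 = £2,247.60
Medical Insurance Levy: 4% × £33,053.00 = £1,322.12
Total: £7,670.71 + £2,247.60 + £1,322.12 = £11,240.43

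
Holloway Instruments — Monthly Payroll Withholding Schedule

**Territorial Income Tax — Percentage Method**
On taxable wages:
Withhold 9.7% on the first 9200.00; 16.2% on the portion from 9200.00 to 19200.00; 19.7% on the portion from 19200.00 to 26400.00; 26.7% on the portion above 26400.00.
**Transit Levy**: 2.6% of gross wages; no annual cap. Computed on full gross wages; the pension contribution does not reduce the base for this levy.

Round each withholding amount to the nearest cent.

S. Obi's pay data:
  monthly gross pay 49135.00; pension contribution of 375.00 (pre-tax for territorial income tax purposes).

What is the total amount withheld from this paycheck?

11178.43

Territorial Income Tax: taxable = 49135.00 − 375.00 = 48760.00
  3930.80 + 26.7% × (48760.00 − 26400.00) = 3930.80 + 26.7% × 22360.00 = 9900.92
Transit Levy: 2.6% × 49135.00 = 1277.51
Total: 9900.92 + 1277.51 = 11178.43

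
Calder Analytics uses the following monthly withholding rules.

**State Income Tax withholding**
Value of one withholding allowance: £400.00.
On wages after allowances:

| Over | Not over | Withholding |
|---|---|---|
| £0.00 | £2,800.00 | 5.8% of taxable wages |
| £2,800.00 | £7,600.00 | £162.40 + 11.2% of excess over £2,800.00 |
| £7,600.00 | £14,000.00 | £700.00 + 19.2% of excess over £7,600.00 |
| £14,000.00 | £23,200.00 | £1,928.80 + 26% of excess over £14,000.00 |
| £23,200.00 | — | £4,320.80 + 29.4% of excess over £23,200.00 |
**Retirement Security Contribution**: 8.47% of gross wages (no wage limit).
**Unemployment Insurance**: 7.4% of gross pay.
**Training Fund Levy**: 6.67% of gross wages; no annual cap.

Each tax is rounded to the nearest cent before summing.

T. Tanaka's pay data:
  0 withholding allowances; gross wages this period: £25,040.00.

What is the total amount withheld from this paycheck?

State Income Tax: taxable = £25,040.00
  £4,320.80 + 29.4% × (£25,040.00 − £23,200.00) = £4,320.80 + 29.4% × £1,840.00 = £4,861.76
Retirement Security Contribution: 8.47% × £25,040.00 = £2,120.89
Unemployment Insurance: 7.4% × £25,040.00 = £1,852.96
Training Fund Levy: 6.67% × £25,040.00 = £1,670.17
Total: £4,861.76 + £2,120.89 + £1,852.96 + £1,670.17 = £10,505.78

£10,505.78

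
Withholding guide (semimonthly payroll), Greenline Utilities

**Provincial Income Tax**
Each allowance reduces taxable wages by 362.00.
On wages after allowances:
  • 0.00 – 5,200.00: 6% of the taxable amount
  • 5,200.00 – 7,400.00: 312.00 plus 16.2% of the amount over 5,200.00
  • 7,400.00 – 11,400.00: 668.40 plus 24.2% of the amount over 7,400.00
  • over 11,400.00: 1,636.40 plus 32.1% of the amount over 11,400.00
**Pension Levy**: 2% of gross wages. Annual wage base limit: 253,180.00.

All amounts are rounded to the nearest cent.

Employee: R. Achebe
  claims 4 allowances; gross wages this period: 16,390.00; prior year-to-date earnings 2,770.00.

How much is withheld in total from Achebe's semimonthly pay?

Provincial Income Tax: taxable = 16,390.00 − 4×362.00 = 14,942.00
  1,636.40 + 32.1% × (14,942.00 − 11,400.00) = 1,636.40 + 32.1% × 3,542.00 = 2,773.38
Pension Levy: 2% × 16,390.00 = 327.80
Total: 2,773.38 + 327.80 = 3,101.18

3,101.18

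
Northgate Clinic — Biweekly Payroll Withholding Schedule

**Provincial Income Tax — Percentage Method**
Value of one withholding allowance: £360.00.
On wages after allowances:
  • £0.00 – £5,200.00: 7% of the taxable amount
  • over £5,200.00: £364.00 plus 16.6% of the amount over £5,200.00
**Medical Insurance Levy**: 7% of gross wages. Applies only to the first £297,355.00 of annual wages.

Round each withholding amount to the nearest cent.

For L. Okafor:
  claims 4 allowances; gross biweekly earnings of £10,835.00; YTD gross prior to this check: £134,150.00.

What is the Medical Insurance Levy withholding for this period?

Medical Insurance Levy: 7% × £10,835.00 = £758.45

£758.45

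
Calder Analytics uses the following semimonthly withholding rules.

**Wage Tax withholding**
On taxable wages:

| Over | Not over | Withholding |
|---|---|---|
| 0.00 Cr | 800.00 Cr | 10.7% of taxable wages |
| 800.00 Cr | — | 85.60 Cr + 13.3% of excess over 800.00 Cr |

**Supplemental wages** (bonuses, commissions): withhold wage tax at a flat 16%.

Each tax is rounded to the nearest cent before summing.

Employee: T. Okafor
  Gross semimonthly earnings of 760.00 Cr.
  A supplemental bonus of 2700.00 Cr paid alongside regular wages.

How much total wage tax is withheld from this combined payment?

Wage Tax: taxable = 760.00 Cr
  10.7% × 760.00 Cr = 81.32 Cr
Supplemental (16% flat on bonus): 16% × 2700.00 Cr = 432.00 Cr
Total wage tax: 81.32 Cr + 432.00 Cr = 513.32 Cr

513.32 Cr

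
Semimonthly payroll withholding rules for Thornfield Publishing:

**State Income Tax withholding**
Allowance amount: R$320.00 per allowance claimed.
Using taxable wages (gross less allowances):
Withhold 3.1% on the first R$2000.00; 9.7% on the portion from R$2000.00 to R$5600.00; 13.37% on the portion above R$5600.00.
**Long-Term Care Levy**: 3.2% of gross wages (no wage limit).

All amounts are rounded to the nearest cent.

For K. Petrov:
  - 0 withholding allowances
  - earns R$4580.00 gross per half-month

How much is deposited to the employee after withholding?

R$4121.18

State Income Tax: taxable = R$4580.00
  R$62.00 + 9.7% × (R$4580.00 − R$2000.00) = R$62.00 + 9.7% × R$2580.00 = R$312.26
Long-Term Care Levy: 3.2% × R$4580.00 = R$146.56
Total withheld: R$312.26 + R$146.56 = R$458.82
Net pay: R$4580.00 − R$458.82 = R$4121.18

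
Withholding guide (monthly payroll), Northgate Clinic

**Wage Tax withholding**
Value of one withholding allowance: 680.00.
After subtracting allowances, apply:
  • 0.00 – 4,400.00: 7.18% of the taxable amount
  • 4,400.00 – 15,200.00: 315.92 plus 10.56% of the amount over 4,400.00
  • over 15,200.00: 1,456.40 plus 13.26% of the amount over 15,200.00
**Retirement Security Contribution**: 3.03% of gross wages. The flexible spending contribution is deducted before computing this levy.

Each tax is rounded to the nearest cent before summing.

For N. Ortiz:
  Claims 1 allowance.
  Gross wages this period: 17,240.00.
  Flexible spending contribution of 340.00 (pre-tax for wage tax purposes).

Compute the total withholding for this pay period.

Wage Tax: taxable = 17,240.00 − 340.00 − 1×680.00 = 16,220.00
  1,456.40 + 13.26% × (16,220.00 − 15,200.00) = 1,456.40 + 13.26% × 1,020.00 = 1,591.65
Retirement Security Contribution: 3.03% × 16,900.00 = 512.07
Total: 1,591.65 + 512.07 = 2,103.72

2,103.72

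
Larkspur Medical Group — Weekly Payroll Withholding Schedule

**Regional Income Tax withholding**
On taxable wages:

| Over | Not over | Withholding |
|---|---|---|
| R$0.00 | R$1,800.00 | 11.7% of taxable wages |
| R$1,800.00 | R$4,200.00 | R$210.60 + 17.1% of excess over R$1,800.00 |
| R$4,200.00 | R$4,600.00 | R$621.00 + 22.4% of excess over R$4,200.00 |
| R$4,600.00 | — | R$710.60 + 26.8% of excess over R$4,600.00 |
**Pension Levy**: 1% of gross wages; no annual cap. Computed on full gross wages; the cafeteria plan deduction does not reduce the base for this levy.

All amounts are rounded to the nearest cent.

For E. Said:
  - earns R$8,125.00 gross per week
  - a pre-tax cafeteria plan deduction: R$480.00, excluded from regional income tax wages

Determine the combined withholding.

R$1,607.91

Regional Income Tax: taxable = R$8,125.00 − R$480.00 = R$7,645.00
  R$710.60 + 26.8% × (R$7,645.00 − R$4,600.00) = R$710.60 + 26.8% × R$3,045.00 = R$1,526.66
Pension Levy: 1% × R$8,125.00 = R$81.25
Total: R$1,526.66 + R$81.25 = R$1,607.91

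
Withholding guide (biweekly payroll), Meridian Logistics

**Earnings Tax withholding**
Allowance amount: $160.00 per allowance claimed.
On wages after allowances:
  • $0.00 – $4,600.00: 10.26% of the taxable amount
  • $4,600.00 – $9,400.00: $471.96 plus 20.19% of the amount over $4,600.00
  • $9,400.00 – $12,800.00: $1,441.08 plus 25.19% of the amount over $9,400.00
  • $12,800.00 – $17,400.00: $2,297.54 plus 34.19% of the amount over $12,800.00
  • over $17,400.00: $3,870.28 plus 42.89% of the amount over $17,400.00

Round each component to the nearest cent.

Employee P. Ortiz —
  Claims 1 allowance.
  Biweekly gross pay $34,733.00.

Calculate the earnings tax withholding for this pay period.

Earnings Tax: taxable = $34,733.00 − 1×$160.00 = $34,573.00
  $3,870.28 + 42.89% × ($34,573.00 − $17,400.00) = $3,870.28 + 42.89% × $17,173.00 = $11,235.78

$11,235.78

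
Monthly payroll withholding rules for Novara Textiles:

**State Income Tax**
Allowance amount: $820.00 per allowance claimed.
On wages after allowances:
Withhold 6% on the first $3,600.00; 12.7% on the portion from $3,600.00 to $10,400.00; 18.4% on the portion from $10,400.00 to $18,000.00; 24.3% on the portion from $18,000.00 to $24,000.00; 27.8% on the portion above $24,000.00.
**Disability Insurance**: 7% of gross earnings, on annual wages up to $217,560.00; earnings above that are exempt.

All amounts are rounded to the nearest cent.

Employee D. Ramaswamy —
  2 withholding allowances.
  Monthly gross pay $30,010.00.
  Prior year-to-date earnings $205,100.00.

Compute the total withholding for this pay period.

$6,023.06

State Income Tax: taxable = $30,010.00 − 2×$820.00 = $28,370.00
  $3,936.00 + 27.8% × ($28,370.00 − $24,000.00) = $3,936.00 + 27.8% × $4,370.00 = $5,150.86
Disability Insurance: cap $217,560.00 − YTD $205,100.00 = $12,460.00 subject; 7% × $12,460.00 = $872.20
Total: $5,150.86 + $872.20 = $6,023.06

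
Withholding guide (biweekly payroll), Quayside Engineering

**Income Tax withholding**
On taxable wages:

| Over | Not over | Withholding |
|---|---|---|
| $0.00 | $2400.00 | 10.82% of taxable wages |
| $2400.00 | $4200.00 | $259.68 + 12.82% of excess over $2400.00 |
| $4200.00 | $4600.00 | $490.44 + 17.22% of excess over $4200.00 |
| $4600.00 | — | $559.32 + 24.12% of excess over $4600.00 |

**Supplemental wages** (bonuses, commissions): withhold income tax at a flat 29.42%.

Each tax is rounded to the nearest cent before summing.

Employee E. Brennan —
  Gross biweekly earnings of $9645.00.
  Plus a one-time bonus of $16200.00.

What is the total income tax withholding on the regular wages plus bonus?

$6542.21

Income Tax: taxable = $9645.00
  $559.32 + 24.12% × ($9645.00 − $4600.00) = $559.32 + 24.12% × $5045.00 = $1776.17
Supplemental (29.42% flat on bonus): 29.42% × $16200.00 = $4766.04
Total income tax: $1776.17 + $4766.04 = $6542.21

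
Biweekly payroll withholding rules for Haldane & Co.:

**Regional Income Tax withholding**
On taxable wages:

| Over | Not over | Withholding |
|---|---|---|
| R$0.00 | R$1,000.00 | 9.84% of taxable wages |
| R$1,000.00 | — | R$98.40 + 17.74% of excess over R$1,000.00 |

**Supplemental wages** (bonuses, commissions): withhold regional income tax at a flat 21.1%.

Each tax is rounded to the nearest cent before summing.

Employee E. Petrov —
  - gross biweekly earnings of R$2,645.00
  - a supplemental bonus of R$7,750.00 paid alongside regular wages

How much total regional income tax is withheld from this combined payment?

R$2,025.47

Regional Income Tax: taxable = R$2,645.00
  R$98.40 + 17.74% × (R$2,645.00 − R$1,000.00) = R$98.40 + 17.74% × R$1,645.00 = R$390.22
Supplemental (21.1% flat on bonus): 21.1% × R$7,750.00 = R$1,635.25
Total regional income tax: R$390.22 + R$1,635.25 = R$2,025.47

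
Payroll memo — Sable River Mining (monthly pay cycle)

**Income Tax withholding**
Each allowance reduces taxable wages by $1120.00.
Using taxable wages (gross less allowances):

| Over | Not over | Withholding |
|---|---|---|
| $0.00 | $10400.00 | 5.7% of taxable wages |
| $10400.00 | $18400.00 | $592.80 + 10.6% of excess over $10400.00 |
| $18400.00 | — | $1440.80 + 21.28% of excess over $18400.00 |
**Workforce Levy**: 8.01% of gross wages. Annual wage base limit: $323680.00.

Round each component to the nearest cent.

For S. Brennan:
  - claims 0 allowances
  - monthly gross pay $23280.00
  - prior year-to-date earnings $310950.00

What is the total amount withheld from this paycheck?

Income Tax: taxable = $23280.00
  $1440.80 + 21.28% × ($23280.00 − $18400.00) = $1440.80 + 21.28% × $4880.00 = $2479.26
Workforce Levy: cap $323680.00 − YTD $310950.00 = $12730.00 subject; 8.01% × $12730.00 = $1019.67
Total: $2479.26 + $1019.67 = $3498.93

$3498.93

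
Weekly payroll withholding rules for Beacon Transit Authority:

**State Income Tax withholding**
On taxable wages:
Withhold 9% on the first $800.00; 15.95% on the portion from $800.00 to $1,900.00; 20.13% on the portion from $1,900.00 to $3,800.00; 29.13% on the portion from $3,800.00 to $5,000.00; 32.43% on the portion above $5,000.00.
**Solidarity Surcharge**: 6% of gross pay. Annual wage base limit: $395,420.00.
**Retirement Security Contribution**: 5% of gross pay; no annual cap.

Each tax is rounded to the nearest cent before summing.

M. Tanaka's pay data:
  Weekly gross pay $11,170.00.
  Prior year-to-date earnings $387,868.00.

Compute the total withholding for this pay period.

State Income Tax: taxable = $11,170.00
  $979.48 + 32.43% × ($11,170.00 − $5,000.00) = $979.48 + 32.43% × $6,170.00 = $2,980.41
Solidarity Surcharge: cap $395,420.00 − YTD $387,868.00 = $7,552.00 subject; 6% × $7,552.00 = $453.12
Retirement Security Contribution: 5% × $11,170.00 = $558.50
Total: $2,980.41 + $453.12 + $558.50 = $3,992.03

$3,992.03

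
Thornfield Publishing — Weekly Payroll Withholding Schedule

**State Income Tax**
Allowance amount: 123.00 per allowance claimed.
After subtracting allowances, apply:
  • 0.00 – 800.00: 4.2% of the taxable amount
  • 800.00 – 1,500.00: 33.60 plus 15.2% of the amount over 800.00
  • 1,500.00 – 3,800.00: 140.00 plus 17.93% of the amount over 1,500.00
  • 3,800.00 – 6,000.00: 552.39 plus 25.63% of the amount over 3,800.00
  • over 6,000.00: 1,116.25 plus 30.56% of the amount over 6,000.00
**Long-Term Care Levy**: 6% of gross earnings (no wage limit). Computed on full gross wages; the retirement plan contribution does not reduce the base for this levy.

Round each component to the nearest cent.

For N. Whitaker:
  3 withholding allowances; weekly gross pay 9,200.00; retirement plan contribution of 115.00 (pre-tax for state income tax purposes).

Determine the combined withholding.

State Income Tax: taxable = 9,200.00 − 115.00 − 3×123.00 = 8,716.00
  1,116.25 + 30.56% × (8,716.00 − 6,000.00) = 1,116.25 + 30.56% × 2,716.00 = 1,946.26
Long-Term Care Levy: 6% × 9,200.00 = 552.00
Total: 1,946.26 + 552.00 = 2,498.26

2,498.26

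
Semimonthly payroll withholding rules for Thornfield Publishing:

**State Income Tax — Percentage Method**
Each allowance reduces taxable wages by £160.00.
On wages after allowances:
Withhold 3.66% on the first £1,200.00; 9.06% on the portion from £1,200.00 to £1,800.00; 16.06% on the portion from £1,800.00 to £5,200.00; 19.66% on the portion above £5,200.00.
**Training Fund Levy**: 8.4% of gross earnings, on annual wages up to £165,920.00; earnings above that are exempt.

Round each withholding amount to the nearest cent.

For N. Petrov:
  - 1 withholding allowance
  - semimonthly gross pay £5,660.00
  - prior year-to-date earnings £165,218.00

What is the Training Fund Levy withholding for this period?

Training Fund Levy: cap £165,920.00 − YTD £165,218.00 = £702.00 subject; 8.4% × £702.00 = £58.97

£58.97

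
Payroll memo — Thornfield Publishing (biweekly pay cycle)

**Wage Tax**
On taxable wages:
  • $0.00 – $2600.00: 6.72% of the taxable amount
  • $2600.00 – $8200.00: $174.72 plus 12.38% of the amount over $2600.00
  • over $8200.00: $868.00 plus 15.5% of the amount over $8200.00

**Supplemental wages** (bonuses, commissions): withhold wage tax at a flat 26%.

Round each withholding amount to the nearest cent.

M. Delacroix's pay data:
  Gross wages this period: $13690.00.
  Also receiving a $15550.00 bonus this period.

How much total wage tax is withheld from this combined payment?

Wage Tax: taxable = $13690.00
  $868.00 + 15.5% × ($13690.00 − $8200.00) = $868.00 + 15.5% × $5490.00 = $1718.95
Supplemental (26% flat on bonus): 26% × $15550.00 = $4043.00
Total wage tax: $1718.95 + $4043.00 = $5761.95

$5761.95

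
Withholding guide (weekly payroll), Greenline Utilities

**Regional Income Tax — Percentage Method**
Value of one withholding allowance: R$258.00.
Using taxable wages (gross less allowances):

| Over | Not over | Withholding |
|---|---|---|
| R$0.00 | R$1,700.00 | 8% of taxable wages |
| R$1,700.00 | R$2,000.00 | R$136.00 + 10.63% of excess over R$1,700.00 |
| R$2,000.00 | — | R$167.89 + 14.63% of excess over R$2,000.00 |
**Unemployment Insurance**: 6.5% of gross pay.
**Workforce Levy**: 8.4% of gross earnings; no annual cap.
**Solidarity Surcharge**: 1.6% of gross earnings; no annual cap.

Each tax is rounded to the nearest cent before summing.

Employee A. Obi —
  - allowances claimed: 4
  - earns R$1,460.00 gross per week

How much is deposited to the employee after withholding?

R$1,184.86

Regional Income Tax: taxable = R$1,460.00 − 4×R$258.00 = R$428.00
  8% × R$428.00 = R$34.24
Unemployment Insurance: 6.5% × R$1,460.00 = R$94.90
Workforce Levy: 8.4% × R$1,460.00 = R$122.64
Solidarity Surcharge: 1.6% × R$1,460.00 = R$23.36
Total withheld: R$34.24 + R$94.90 + R$122.64 + R$23.36 = R$275.14
Net pay: R$1,460.00 − R$275.14 = R$1,184.86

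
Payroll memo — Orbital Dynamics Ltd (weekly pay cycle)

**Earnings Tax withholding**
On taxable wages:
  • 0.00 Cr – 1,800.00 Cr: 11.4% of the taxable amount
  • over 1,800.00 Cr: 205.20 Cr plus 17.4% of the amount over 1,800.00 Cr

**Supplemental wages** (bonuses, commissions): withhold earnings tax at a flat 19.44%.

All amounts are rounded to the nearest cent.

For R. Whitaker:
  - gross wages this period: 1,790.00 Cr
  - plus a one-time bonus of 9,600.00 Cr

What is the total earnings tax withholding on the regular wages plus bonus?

2,070.30 Cr

Earnings Tax: taxable = 1,790.00 Cr
  11.4% × 1,790.00 Cr = 204.06 Cr
Supplemental (19.44% flat on bonus): 19.44% × 9,600.00 Cr = 1,866.24 Cr
Total earnings tax: 204.06 Cr + 1,866.24 Cr = 2,070.30 Cr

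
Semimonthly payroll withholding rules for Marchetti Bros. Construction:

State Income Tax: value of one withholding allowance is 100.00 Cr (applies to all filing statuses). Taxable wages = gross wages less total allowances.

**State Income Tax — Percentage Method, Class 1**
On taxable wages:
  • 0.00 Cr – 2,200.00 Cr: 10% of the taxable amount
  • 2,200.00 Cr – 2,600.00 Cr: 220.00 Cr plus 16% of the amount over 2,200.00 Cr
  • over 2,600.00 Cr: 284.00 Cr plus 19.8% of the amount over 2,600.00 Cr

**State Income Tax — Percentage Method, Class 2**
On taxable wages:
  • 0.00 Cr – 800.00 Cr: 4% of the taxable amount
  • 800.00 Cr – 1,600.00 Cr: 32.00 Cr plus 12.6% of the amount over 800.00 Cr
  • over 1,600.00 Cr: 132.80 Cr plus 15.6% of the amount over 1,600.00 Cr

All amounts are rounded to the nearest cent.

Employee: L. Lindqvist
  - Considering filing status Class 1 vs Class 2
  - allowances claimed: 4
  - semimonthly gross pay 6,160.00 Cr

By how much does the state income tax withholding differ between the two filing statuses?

State Income Tax (Class 1): taxable = 6,160.00 Cr − 4×100.00 Cr = 5,760.00 Cr
  284.00 Cr + 19.8% × (5,760.00 Cr − 2,600.00 Cr) = 284.00 Cr + 19.8% × 3,160.00 Cr = 909.68 Cr
State Income Tax (Class 2): taxable = 6,160.00 Cr − 4×100.00 Cr = 5,760.00 Cr
  132.80 Cr + 15.6% × (5,760.00 Cr − 1,600.00 Cr) = 132.80 Cr + 15.6% × 4,160.00 Cr = 781.76 Cr
Difference: |909.68 Cr − 781.76 Cr| = 127.92 Cr (higher under Class 1)

127.92 Cr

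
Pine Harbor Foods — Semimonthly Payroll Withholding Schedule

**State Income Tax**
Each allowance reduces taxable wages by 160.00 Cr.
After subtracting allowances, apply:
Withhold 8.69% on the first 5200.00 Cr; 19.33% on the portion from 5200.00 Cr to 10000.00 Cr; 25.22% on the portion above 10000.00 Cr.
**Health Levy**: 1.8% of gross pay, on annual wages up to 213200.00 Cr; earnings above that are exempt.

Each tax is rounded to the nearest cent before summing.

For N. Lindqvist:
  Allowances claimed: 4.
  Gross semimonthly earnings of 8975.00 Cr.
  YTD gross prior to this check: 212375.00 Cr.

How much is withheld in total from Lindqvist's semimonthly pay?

1072.73 Cr

State Income Tax: taxable = 8975.00 Cr − 4×160.00 Cr = 8335.00 Cr
  451.88 Cr + 19.33% × (8335.00 Cr − 5200.00 Cr) = 451.88 Cr + 19.33% × 3135.00 Cr = 1057.88 Cr
Health Levy: cap 213200.00 Cr − YTD 212375.00 Cr = 825.00 Cr subject; 1.8% × 825.00 Cr = 14.85 Cr
Total: 1057.88 Cr + 14.85 Cr = 1072.73 Cr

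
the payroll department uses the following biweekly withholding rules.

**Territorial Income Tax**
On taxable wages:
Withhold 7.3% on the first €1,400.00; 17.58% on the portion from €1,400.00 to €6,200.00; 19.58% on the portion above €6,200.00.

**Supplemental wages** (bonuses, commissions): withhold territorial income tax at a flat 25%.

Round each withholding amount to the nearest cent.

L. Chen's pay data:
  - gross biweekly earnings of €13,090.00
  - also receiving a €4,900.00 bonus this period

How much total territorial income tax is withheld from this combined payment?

Territorial Income Tax: taxable = €13,090.00
  €946.04 + 19.58% × (€13,090.00 − €6,200.00) = €946.04 + 19.58% × €6,890.00 = €2,295.10
Supplemental (25% flat on bonus): 25% × €4,900.00 = €1,225.00
Total territorial income tax: €2,295.10 + €1,225.00 = €3,520.10

€3,520.10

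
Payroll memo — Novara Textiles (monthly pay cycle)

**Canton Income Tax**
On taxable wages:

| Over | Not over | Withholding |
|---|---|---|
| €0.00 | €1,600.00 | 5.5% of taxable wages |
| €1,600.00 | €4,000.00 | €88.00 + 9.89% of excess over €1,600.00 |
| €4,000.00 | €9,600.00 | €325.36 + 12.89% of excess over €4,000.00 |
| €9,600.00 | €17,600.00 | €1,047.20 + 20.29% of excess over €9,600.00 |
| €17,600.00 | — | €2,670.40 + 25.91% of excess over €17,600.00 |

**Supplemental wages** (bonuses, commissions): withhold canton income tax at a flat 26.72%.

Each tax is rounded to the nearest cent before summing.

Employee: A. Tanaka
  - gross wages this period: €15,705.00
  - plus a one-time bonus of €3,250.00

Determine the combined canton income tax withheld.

Canton Income Tax: taxable = €15,705.00
  €1,047.20 + 20.29% × (€15,705.00 − €9,600.00) = €1,047.20 + 20.29% × €6,105.00 = €2,285.90
Supplemental (26.72% flat on bonus): 26.72% × €3,250.00 = €868.40
Total canton income tax: €2,285.90 + €868.40 = €3,154.30

€3,154.30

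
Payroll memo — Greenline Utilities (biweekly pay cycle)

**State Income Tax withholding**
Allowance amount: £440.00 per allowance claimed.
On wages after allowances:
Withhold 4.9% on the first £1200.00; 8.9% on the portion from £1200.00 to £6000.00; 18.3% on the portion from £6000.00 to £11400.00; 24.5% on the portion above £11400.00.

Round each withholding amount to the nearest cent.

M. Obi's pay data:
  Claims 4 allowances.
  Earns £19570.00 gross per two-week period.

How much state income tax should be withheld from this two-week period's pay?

State Income Tax: taxable = £19570.00 − 4×£440.00 = £17810.00
  £1474.20 + 24.5% × (£17810.00 − £11400.00) = £1474.20 + 24.5% × £6410.00 = £3044.65

£3044.65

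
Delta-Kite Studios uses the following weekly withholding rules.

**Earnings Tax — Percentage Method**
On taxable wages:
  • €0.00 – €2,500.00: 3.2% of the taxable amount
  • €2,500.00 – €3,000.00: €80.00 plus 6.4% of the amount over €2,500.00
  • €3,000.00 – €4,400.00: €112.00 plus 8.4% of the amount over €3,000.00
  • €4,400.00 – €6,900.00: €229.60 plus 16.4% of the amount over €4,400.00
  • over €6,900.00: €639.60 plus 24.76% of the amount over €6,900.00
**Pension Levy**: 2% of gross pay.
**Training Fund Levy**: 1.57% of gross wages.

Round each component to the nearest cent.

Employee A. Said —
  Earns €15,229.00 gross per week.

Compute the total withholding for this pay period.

€3,245.54

Earnings Tax: taxable = €15,229.00
  €639.60 + 24.76% × (€15,229.00 − €6,900.00) = €639.60 + 24.76% × €8,329.00 = €2,701.86
Pension Levy: 2% × €15,229.00 = €304.58
Training Fund Levy: 1.57% × €15,229.00 = €239.10
Total: €2,701.86 + €304.58 + €239.10 = €3,245.54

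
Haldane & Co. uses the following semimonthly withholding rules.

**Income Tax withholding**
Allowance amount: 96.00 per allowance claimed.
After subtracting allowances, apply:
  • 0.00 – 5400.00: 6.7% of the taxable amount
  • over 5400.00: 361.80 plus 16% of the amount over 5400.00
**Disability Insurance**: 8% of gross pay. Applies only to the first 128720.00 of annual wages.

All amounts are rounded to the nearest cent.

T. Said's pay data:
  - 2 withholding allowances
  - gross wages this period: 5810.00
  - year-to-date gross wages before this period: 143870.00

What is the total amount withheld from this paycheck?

396.68

Income Tax: taxable = 5810.00 − 2×96.00 = 5618.00
  361.80 + 16% × (5618.00 − 5400.00) = 361.80 + 16% × 218.00 = 396.68
Disability Insurance: YTD 143870.00 ≥ cap 128720.00 → 0.00
Total: 396.68 + 0.00 = 396.68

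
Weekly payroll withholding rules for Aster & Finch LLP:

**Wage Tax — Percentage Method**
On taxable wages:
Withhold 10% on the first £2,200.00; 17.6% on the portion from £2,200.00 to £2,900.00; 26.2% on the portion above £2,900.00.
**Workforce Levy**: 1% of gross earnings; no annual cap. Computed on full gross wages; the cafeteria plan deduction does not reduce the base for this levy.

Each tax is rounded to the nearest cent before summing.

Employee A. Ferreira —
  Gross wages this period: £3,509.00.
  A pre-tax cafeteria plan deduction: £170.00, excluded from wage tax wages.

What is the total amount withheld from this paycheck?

£493.31

Wage Tax: taxable = £3,509.00 − £170.00 = £3,339.00
  £343.20 + 26.2% × (£3,339.00 − £2,900.00) = £343.20 + 26.2% × £439.00 = £458.22
Workforce Levy: 1% × £3,509.00 = £35.09
Total: £458.22 + £35.09 = £493.31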